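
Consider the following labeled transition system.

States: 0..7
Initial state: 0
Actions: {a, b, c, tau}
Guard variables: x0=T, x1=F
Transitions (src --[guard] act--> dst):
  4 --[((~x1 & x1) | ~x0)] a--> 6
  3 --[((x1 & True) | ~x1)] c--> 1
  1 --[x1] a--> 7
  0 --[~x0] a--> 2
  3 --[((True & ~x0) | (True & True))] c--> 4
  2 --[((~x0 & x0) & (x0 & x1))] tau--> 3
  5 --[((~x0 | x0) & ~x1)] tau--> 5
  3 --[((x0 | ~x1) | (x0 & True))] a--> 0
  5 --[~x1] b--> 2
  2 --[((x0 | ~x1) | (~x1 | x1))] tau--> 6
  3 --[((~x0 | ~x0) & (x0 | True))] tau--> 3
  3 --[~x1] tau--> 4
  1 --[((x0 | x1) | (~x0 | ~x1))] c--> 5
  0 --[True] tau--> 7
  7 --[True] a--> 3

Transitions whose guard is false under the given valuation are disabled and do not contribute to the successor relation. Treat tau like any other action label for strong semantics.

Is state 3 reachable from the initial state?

Answer: REACHABLE

Trace:
Guard filter leaves 10 enabled edge(s).
L0 = {0}
L1 = {7}  total {0,7}
L2 = {3}  total {0,3,7}
L3 = {1,4}  total {0,1,3,4,7}
L4 = {5}  total {0,1,3,4,5,7}
L5 = {2}  total {0,1,2,3,4,5,7}
L6 = {6}  total {0,1,2,3,4,5,6,7}
R = {0,1,2,3,4,5,6,7}
witness 3: tau·a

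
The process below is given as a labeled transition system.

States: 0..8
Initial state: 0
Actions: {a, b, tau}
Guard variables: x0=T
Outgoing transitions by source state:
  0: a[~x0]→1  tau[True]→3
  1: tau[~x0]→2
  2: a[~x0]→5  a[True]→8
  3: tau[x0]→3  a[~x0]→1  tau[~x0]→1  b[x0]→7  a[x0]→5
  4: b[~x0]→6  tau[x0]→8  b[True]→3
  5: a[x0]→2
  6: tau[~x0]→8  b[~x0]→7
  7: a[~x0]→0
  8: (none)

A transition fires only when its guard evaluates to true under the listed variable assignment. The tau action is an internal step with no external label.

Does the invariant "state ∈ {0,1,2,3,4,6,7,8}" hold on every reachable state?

Answer: INVARIANT VIOLATED at state 5

Working:
Safe = {0,1,2,3,4,6,7,8}
Reach set: {0,2,3,5,7,8}
  0: ✓
  2: ✓
  3: ✓
  5: outside
  7: ✓
  8: ✓
reach 5 via tau·a — violates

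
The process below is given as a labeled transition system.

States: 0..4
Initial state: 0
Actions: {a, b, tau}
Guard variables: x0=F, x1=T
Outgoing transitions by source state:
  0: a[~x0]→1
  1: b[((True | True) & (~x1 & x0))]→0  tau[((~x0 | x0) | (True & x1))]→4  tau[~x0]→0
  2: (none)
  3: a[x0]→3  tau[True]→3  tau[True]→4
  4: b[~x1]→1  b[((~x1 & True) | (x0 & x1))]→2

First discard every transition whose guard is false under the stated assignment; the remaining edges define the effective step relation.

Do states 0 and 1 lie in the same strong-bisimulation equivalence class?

Compute ~ classes (split until stable):
  P[0] = {{0,1,2,3,4}}
  P[1] = {{0},{1,3},{2,4}}
  P[2] = {{0},{1},{2,4},{3}}
Fixed point at round 3; 4 class(es).
0∈{0}, 1∈{1}

Answer: NOT BISIMILAR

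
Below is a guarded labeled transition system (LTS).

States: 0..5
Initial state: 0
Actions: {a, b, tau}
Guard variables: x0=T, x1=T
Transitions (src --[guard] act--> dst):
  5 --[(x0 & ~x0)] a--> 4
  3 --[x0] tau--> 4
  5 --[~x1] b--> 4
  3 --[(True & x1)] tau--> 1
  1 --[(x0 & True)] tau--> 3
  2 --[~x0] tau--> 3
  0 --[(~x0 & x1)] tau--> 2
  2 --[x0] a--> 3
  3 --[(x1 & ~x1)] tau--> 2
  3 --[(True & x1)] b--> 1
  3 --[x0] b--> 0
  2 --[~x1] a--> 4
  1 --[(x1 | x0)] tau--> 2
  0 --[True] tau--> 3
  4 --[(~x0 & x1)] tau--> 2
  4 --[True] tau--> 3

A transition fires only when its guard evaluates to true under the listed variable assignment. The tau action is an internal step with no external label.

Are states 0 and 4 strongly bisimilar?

Answer: BISIMILAR

Trace:
Refine partition for ~:
  P[0] = {{0,1,2,3,4,5}}
  P[1] = {{0,1,4},{2},{3},{5}}
  P[2] = {{0,4},{1},{2},{3},{5}}
Fixed point at round 3; 5 class(es).
class of 0: {0,4}; class of 4: {0,4}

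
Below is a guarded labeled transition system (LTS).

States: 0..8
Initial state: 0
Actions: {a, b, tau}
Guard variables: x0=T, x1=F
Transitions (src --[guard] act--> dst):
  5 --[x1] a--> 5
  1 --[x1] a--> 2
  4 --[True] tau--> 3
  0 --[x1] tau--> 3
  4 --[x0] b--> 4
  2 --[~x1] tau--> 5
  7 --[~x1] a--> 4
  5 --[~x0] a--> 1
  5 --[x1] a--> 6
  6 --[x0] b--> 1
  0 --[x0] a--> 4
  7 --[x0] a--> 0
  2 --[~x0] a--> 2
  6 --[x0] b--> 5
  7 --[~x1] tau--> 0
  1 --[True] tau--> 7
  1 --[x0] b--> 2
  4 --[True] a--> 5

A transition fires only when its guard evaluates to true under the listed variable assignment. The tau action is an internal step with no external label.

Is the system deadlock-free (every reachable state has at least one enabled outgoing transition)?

Answer: DEADLOCK at state 3

Analysis:
Reachable = {0,3,4,5}
  0: a→4  [1 exit(s)]
  3: ∅  [STUCK]
  4: a→5  b→4  tau→3  [3 exit(s)]
  5: ∅  [STUCK]
trace reaching 3: a·tau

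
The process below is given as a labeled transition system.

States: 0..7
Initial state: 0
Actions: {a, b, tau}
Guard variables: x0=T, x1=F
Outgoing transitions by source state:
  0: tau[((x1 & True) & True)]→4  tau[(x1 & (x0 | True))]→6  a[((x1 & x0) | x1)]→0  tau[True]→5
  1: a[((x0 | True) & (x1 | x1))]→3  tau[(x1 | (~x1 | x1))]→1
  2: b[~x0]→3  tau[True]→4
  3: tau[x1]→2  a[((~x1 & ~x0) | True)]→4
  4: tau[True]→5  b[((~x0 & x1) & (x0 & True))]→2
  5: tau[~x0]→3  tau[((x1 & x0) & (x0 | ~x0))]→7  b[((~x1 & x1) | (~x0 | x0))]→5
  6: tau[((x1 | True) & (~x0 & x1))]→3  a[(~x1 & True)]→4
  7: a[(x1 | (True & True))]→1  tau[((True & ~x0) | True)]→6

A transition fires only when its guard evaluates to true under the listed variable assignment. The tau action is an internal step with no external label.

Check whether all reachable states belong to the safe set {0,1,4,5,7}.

Inv-set: {0,1,4,5,7}
Reachable = {0,5}
  0: ✓
  5: ✓

Answer: INVARIANT HOLDS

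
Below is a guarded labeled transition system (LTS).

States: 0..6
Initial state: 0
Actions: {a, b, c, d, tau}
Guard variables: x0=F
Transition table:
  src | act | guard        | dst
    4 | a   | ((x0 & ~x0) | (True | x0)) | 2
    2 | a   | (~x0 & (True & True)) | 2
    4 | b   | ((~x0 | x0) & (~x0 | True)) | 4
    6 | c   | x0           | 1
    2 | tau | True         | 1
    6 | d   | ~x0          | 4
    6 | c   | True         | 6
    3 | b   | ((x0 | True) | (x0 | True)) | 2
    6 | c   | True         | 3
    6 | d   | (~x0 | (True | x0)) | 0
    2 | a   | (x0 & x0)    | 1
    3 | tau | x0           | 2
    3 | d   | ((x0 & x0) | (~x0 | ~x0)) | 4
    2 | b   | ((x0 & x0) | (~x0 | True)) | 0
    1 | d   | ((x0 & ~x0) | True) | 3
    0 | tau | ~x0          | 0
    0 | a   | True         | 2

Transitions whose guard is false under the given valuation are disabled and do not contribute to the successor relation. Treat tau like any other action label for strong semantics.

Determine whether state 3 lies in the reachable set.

Answer: REACHABLE

Analysis:
After dropping false guards: 14 live edges.
depth 0: {0}
depth 1: {2}  total {0,2}
depth 2: {1}  total {0,1,2}
depth 3: {3}  total {0,1,2,3}
depth 4: {4}  total {0,1,2,3,4}
Reachable = {0,1,2,3,4}
trace reaching 3: a·tau·d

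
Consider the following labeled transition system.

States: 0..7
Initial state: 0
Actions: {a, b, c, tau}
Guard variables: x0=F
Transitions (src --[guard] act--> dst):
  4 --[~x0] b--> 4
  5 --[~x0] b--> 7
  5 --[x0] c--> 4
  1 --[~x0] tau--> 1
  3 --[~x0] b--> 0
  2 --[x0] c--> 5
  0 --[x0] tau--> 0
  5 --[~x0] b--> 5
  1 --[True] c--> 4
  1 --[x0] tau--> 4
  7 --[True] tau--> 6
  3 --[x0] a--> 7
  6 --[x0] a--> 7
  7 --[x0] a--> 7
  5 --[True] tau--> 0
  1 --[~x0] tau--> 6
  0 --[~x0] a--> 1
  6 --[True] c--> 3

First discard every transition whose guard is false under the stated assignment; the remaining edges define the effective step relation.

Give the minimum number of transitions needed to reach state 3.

Layered search for 3:
  Layer 0: {0}
  Layer 1: {1}
  Layer 2: {4,6}
  Layer 3: {3}
depth(3)=3, e.g. a·tau·c

Answer: 3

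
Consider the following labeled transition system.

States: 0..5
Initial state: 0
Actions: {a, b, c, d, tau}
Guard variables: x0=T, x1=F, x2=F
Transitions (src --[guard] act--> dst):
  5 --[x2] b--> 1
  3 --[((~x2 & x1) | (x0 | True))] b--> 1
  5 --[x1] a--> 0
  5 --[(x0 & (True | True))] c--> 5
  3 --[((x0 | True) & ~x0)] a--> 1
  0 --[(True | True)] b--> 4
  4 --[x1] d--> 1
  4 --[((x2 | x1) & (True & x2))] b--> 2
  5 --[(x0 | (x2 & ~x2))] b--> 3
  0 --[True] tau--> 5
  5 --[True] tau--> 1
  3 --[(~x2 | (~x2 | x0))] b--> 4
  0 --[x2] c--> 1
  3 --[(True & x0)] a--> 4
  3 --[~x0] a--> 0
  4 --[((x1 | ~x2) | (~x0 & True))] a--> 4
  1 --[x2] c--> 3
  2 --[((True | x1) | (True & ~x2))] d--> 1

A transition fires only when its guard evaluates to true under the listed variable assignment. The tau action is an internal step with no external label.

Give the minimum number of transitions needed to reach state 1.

Answer: 2

Trace:
BFS to 1:
  depth 0: {0}
  depth 1: {4,5}
  depth 2: {1,3}
1 enters at depth 2; path tau·tau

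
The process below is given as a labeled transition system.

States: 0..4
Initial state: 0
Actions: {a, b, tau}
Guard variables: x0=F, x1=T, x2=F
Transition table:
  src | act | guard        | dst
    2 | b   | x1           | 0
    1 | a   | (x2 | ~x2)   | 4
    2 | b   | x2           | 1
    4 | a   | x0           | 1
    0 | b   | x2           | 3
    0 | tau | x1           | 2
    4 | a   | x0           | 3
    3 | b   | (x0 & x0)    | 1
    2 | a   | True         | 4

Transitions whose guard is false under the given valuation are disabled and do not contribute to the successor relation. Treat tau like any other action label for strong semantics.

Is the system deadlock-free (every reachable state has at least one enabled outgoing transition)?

Answer: DEADLOCK at state 4

Trace:
R = {0,2,4}
  0: tau→2  [1 exit(s)]
  2: a→4  b→0  [2 exit(s)]
  4: ∅  [STUCK]
witness 4: tau·a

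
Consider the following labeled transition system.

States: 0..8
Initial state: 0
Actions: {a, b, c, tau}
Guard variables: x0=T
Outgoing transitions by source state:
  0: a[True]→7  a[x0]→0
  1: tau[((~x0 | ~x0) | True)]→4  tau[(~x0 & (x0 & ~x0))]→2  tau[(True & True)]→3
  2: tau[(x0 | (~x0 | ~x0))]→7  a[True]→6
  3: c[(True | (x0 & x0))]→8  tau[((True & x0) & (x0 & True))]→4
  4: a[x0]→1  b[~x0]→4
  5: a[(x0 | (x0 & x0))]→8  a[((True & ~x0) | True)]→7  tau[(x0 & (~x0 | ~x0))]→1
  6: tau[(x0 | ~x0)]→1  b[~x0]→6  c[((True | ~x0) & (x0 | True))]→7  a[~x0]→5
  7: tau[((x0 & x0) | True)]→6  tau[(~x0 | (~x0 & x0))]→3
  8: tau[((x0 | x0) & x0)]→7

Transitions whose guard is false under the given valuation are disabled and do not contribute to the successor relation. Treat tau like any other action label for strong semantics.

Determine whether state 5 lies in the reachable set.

Answer: UNREACHABLE

Trace:
Guard filter leaves 15 enabled edge(s).
L0 = {0}
L1 = {7}  total {0,7}
L2 = {6}  total {0,6,7}
L3 = {1}  total {0,1,6,7}
L4 = {3,4}  total {0,1,3,4,6,7}
L5 = {8}  total {0,1,3,4,6,7,8}
Reach set: {0,1,3,4,6,7,8}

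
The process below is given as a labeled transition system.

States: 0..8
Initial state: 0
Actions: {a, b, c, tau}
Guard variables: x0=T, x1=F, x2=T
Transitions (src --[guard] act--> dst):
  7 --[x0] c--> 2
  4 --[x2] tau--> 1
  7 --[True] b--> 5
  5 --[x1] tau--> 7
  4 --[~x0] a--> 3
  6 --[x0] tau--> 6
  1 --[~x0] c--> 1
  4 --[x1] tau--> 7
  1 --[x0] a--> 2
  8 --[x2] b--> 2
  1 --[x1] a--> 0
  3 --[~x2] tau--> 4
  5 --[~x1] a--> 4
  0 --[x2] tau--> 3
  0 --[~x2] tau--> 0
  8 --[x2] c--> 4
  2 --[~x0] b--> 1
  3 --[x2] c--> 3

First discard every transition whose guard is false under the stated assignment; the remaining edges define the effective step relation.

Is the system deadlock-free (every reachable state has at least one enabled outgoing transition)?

Answer: DEADLOCK-FREE

Analysis:
R = {0,3}
  0: tau→3  [1 out]
  3: c→3  [1 out]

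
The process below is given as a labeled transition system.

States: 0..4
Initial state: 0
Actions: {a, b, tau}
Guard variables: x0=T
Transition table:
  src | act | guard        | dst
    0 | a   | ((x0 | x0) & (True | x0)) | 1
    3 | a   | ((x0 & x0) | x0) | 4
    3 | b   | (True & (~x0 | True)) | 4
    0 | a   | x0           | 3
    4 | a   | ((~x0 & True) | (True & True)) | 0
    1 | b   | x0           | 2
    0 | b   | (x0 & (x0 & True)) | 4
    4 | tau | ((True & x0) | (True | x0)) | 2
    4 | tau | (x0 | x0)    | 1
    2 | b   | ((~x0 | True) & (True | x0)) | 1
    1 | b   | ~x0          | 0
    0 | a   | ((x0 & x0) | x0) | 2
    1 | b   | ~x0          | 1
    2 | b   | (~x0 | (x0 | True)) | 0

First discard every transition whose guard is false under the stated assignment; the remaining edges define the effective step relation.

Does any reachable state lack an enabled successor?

Reach set: {0,1,2,3,4}
  0: a→1  a→2  a→3  b→4  [4 out]
  1: b→2  [1 out]
  2: b→0  b→1  [2 out]
  3: a→4  b→4  [2 out]
  4: a→0  tau→1  tau→2  [3 out]

Answer: DEADLOCK-FREE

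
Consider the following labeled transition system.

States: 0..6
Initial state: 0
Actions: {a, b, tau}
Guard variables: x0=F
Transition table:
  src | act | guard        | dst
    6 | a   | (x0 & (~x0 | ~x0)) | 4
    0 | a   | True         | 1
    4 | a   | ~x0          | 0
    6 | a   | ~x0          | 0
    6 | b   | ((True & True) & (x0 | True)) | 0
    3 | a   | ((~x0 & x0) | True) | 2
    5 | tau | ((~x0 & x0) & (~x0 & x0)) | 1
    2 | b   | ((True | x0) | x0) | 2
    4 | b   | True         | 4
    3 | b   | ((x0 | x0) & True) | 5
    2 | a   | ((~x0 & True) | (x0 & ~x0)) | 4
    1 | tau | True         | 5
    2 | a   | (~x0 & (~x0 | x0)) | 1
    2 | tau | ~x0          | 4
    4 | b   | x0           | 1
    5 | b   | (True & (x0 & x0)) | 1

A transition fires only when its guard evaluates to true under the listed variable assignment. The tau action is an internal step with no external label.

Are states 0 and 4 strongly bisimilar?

Answer: NOT BISIMILAR

Trace:
Bisimulation quotient by refinement:
  π0 = {{0,1,2,3,4,5,6}}
  π1 = {{0,3},{1},{2},{4,6},{5}}
  π2 = {{0},{1},{2},{3},{4},{5},{6}}
7 equivalence class(es) (converged in 3)
class of 0: {0}; class of 4: {4}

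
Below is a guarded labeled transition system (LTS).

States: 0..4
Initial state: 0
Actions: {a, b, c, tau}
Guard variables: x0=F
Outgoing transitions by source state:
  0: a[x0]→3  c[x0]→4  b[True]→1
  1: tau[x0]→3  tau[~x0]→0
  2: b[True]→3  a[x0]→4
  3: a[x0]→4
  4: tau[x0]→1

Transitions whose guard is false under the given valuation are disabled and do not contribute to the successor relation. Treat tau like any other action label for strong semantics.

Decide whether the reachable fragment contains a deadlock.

Answer: DEADLOCK-FREE

Trace:
Reach set: {0,1}
  0: b→1  [1 out]
  1: tau→0  [1 out]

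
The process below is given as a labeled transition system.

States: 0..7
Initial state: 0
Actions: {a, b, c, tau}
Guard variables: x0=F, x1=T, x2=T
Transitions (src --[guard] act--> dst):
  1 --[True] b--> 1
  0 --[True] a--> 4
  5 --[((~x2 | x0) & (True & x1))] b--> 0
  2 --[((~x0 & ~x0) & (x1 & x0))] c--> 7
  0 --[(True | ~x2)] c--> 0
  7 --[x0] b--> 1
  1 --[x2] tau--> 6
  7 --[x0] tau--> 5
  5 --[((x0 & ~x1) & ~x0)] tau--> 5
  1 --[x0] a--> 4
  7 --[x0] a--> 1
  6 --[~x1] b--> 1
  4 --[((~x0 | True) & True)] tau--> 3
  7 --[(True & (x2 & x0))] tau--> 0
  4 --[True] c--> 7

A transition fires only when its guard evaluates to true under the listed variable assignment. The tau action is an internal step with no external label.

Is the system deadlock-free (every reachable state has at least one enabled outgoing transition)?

Answer: DEADLOCK at state 3

Working:
Reachable = {0,3,4,7}
  0: a→4  c→0  [2 out]
  3: ∅  [deadlock]
  4: c→7  tau→3  [2 out]
  7: ∅  [deadlock]
witness 3: a·tau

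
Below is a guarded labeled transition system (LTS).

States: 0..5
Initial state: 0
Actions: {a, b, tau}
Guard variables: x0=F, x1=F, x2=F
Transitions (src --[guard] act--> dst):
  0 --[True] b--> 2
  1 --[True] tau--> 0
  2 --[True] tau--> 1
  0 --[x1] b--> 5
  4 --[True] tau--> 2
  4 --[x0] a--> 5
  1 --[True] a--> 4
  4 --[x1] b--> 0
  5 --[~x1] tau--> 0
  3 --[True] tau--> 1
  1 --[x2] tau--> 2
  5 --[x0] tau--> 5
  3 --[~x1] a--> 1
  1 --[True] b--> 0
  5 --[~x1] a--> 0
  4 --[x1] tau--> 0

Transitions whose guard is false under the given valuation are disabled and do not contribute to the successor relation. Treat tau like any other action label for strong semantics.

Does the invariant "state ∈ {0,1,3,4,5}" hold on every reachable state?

Allowed set {0,1,3,4,5}
Reachable = {0,1,2,4}
  0: ok
  1: ok
  2: outside
  4: ok
counterexample path to 2: b

Answer: INVARIANT VIOLATED at state 2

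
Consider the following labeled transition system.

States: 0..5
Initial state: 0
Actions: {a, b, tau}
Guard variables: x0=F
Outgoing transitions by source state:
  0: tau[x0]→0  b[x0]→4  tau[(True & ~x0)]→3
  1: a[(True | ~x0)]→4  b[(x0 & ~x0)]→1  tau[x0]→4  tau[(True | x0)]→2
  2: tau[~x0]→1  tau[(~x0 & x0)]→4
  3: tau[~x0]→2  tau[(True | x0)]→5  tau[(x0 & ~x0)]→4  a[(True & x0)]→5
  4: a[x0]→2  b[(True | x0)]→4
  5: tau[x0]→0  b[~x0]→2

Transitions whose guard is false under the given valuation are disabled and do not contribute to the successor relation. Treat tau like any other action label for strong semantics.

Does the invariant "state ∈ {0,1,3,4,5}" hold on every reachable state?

Safe = {0,1,3,4,5}
Reach set: {0,1,2,3,4,5}
  0: ✓
  1: ✓
  2: outside
  3: ✓
  4: ✓
  5: ✓
counterexample path to 2: tau·tau

Answer: INVARIANT VIOLATED at state 2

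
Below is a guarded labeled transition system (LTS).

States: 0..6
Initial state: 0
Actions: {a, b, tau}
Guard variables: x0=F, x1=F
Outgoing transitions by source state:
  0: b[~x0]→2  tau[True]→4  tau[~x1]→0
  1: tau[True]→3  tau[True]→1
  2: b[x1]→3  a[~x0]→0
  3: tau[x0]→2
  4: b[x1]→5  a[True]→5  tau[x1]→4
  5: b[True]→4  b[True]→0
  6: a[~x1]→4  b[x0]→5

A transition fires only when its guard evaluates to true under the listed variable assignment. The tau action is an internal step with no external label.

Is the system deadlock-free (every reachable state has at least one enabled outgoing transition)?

Reach set: {0,2,4,5}
  0: b→2  tau→0  tau→4  [3 exit(s)]
  2: a→0  [1 exit(s)]
  4: a→5  [1 exit(s)]
  5: b→0  b→4  [2 exit(s)]

Answer: DEADLOCK-FREE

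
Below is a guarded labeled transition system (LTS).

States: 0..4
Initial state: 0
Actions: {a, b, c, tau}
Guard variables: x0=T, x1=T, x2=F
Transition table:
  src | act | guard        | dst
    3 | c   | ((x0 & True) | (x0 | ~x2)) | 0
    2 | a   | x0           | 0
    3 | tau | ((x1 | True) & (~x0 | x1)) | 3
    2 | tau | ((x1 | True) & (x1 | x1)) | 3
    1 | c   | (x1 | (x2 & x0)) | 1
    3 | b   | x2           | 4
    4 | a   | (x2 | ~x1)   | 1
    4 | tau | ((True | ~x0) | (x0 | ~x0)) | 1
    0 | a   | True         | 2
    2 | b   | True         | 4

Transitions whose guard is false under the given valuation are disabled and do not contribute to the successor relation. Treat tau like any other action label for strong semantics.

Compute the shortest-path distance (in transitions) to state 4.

Answer: 2

Analysis:
Layered search for 4:
  depth 0: {0}
  depth 1: {2}
  depth 2: {3,4}
4 enters at depth 2; path a·b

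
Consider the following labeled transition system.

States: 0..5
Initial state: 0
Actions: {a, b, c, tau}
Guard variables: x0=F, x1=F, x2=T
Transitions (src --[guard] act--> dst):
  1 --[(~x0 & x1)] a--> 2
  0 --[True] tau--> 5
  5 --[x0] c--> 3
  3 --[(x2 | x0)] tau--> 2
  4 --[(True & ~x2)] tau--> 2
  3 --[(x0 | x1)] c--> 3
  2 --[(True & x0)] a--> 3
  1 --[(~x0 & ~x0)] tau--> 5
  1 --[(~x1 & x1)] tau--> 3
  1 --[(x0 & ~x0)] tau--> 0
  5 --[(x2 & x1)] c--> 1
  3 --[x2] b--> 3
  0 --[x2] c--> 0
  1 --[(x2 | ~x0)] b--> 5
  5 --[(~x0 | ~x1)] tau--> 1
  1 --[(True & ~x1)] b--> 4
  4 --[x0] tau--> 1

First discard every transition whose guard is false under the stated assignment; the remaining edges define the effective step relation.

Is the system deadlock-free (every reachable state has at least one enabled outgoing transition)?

Answer: DEADLOCK at state 4

Trace:
Reach set: {0,1,4,5}
  0: c→0  tau→5  [2 exit(s)]
  1: b→4  b→5  tau→5  [3 exit(s)]
  4: ∅  [deadlock]
  5: tau→1  [1 exit(s)]
Path to 4: tau·tau·b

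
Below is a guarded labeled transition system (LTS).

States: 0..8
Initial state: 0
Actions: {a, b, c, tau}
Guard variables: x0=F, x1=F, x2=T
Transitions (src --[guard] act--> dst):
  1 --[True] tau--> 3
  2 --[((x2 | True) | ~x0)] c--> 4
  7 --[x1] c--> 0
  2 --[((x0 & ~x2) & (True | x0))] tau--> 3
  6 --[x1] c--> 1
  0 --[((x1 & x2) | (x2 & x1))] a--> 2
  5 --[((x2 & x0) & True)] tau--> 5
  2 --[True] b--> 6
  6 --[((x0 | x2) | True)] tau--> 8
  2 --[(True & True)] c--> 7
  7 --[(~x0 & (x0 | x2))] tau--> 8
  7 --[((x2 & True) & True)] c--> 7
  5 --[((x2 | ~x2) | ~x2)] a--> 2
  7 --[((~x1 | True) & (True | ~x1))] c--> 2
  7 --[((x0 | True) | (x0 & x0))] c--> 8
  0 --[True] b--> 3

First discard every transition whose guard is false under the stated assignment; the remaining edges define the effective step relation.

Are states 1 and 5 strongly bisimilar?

Refine partition for ~:
  round 0: {{0,1,2,3,4,5,6,7,8}}
  round 1: {{0},{1,6},{2},{3,4,8},{5},{7}}
6 equivalence class(es) (converged in 2)
class of 1: {1,6}; class of 5: {5}

Answer: NOT BISIMILAR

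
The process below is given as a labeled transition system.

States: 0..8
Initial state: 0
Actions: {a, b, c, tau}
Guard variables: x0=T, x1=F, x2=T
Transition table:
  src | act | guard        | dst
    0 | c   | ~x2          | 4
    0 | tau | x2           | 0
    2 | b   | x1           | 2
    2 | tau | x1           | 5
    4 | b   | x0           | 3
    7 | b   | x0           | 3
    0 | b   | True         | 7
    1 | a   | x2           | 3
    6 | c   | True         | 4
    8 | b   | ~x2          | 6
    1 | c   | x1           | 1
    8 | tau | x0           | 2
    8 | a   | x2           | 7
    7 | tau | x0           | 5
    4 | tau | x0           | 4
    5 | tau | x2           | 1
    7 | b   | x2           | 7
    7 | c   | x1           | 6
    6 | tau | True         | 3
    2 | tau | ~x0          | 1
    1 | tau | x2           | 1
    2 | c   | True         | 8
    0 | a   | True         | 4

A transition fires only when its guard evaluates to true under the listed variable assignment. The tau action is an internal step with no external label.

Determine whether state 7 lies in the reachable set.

Answer: REACHABLE

Working:
Guard filter leaves 16 enabled edge(s).
L0 = {0}
L1 = {4,7}  cumulative {0,4,7}
L2 = {3,5}  cumulative {0,3,4,5,7}
L3 = {1}  cumulative {0,1,3,4,5,7}
Reachable = {0,1,3,4,5,7}
witness 7: b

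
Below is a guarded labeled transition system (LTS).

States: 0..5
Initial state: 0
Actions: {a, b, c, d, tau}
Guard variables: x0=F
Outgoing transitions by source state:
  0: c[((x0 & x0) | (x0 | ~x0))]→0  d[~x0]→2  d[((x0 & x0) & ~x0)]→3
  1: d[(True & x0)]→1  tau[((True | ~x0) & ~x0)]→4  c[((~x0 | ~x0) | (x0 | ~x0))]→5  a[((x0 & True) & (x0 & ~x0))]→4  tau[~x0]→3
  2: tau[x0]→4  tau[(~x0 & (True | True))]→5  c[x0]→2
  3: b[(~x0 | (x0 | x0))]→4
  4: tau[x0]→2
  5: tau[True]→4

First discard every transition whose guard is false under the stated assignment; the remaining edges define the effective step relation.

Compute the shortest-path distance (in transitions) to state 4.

Answer: 3

Analysis:
Layered search for 4:
  Layer 0: {0}
  Layer 1: {2}
  Layer 2: {5}
  Layer 3: {4}
first hit 4 at d=3 via d·tau·tau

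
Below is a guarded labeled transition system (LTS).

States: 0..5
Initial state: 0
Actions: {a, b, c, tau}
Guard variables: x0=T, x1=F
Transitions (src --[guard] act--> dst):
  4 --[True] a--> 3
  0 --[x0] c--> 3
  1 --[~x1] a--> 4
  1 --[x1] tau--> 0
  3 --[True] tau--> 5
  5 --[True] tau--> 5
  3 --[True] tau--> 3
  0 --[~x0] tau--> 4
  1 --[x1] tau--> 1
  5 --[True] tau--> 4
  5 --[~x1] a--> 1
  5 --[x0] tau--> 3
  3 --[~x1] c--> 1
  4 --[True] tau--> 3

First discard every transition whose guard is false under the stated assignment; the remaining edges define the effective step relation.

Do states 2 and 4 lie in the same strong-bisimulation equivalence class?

Answer: NOT BISIMILAR

Trace:
Bisimulation quotient by refinement:
  round 0: {{0,1,2,3,4,5}}
  round 1: {{0},{1},{2},{3},{4,5}}
  round 2: {{0},{1},{2},{3},{4},{5}}
Fixed point at round 3; 6 class(es).
2∈{2}, 4∈{4}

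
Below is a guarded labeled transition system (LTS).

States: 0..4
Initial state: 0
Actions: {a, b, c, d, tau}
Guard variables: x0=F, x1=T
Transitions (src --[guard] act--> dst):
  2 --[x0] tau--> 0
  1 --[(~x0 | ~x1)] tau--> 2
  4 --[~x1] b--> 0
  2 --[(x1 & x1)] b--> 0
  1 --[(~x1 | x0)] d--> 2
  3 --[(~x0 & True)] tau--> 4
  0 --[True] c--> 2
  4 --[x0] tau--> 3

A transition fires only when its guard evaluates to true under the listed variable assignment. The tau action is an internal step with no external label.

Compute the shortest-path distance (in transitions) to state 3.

Answer: UNREACHABLE

Working:
Layered search for 3:
  depth 0: {0}
  depth 1: {2}
3 never appears.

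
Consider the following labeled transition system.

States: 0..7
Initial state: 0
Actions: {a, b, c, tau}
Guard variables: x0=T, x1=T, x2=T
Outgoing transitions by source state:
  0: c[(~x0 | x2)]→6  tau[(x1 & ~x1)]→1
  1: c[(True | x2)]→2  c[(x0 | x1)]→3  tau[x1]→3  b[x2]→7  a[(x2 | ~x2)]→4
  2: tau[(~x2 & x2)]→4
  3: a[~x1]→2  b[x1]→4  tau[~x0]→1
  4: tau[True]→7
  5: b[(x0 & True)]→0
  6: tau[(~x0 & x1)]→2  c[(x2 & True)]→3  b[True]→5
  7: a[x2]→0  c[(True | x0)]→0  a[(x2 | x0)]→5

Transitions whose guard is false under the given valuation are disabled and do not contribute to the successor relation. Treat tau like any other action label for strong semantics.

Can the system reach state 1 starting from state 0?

Guard filter leaves 14 enabled edge(s).
depth 0: {0}
depth 1: {6}  now seen {0,6}
depth 2: {3,5}  now seen {0,3,5,6}
depth 3: {4}  now seen {0,3,4,5,6}
depth 4: {7}  now seen {0,3,4,5,6,7}
R = {0,3,4,5,6,7}

Answer: UNREACHABLE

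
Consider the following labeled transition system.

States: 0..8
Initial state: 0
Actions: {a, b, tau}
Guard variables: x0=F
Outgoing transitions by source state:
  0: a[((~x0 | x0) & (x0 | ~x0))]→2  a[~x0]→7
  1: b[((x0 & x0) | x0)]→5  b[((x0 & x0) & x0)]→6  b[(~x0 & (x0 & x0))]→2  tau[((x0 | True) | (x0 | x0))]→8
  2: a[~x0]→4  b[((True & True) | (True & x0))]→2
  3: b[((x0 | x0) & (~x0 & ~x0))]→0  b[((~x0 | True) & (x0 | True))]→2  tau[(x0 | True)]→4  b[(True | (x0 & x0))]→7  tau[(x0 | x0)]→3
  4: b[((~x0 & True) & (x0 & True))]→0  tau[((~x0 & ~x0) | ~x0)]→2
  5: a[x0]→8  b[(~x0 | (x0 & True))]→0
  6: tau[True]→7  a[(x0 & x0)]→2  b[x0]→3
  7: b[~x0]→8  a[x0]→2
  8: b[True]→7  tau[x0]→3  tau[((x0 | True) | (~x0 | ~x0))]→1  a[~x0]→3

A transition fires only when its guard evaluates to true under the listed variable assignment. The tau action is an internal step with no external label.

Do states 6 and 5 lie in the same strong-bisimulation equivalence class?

Bisimulation quotient by refinement:
  π0 = {{0,1,2,3,4,5,6,7,8}}
  π1 = {{0},{1,4,6},{2},{3},{5,7},{8}}
  π2 = {{0},{1},{2},{3},{4},{5},{6},{7},{8}}
stable after 3 split(s): 9 block(s)
6∈{6}, 5∈{5}

Answer: NOT BISIMILAR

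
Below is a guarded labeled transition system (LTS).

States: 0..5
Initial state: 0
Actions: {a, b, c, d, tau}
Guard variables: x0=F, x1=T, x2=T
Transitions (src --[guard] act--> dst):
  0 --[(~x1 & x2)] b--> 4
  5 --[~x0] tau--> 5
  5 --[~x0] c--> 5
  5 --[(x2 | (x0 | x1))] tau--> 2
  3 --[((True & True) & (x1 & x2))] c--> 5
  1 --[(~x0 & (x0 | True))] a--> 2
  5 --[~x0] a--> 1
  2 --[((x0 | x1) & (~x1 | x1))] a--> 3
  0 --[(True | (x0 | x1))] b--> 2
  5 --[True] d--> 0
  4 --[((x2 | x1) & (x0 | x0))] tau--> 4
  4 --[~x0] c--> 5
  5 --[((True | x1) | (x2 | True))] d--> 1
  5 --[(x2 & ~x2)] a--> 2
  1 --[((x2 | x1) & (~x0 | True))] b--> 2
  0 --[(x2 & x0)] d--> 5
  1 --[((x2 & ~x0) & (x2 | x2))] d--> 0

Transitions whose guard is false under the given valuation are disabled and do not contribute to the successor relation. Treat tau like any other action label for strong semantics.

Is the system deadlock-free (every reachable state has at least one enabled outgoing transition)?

Answer: DEADLOCK-FREE

Trace:
Reach set: {0,1,2,3,5}
  0: b→2  [1 exit(s)]
  1: a→2  b→2  d→0  [3 exit(s)]
  2: a→3  [1 exit(s)]
  3: c→5  [1 exit(s)]
  5: a→1  c→5  d→0  d→1  tau→2  tau→5  [6 exit(s)]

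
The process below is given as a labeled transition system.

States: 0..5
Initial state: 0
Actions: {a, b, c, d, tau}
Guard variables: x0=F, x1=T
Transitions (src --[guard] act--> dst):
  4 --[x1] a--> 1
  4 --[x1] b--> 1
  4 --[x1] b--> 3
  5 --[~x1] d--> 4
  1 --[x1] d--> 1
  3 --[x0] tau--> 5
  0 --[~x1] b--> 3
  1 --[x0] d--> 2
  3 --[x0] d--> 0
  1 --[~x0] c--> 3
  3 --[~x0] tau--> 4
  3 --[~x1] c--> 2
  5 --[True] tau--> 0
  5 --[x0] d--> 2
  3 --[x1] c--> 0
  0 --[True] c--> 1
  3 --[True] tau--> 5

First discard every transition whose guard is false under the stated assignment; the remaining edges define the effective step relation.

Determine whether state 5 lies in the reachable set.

Answer: REACHABLE

Trace:
10 transition(s) survive guard evaluation.
Layer 0: {0}
Layer 1: {1}  cumulative {0,1}
Layer 2: {3}  cumulative {0,1,3}
Layer 3: {4,5}  cumulative {0,1,3,4,5}
Reachable = {0,1,3,4,5}
Path to 5: c·c·tau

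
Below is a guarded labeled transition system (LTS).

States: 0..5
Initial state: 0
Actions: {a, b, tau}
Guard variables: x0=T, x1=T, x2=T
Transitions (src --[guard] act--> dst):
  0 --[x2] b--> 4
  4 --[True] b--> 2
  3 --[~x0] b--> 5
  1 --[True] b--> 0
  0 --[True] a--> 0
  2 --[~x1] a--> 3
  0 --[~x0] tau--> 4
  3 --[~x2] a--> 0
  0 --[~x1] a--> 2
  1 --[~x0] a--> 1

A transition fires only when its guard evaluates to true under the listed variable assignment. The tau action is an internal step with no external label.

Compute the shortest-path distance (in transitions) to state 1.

BFS to 1:
  depth 0: {0}
  depth 1: {4}
  depth 2: {2}
1 never appears.

Answer: UNREACHABLE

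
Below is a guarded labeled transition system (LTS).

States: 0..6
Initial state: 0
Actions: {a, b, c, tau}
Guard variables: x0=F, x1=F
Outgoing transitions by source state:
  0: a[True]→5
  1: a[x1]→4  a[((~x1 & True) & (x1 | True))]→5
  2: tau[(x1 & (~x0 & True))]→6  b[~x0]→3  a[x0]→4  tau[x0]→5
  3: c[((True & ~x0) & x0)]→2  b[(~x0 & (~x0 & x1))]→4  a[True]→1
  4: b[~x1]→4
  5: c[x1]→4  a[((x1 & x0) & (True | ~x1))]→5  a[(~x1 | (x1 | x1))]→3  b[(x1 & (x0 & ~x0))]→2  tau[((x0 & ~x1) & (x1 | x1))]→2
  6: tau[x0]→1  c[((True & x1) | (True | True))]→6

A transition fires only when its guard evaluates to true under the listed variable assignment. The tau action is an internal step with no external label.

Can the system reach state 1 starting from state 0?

7 transition(s) survive guard evaluation.
depth 0: {0}
depth 1: {5}  cumulative {0,5}
depth 2: {3}  cumulative {0,3,5}
depth 3: {1}  cumulative {0,1,3,5}
R = {0,1,3,5}
Path to 1: a·a·a

Answer: REACHABLE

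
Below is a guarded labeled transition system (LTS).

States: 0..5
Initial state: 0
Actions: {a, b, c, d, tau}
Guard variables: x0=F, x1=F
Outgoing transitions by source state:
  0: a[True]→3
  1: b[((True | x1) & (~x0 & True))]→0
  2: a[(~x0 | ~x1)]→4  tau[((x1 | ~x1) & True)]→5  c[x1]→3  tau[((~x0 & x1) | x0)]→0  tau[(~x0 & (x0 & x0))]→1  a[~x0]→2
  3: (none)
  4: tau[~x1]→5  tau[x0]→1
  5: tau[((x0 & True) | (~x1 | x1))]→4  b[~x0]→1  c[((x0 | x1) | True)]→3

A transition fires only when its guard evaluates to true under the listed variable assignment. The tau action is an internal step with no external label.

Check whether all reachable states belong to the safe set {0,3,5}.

Inv-set: {0,3,5}
Reachable = {0,3}
  0: safe
  3: safe

Answer: INVARIANT HOLDS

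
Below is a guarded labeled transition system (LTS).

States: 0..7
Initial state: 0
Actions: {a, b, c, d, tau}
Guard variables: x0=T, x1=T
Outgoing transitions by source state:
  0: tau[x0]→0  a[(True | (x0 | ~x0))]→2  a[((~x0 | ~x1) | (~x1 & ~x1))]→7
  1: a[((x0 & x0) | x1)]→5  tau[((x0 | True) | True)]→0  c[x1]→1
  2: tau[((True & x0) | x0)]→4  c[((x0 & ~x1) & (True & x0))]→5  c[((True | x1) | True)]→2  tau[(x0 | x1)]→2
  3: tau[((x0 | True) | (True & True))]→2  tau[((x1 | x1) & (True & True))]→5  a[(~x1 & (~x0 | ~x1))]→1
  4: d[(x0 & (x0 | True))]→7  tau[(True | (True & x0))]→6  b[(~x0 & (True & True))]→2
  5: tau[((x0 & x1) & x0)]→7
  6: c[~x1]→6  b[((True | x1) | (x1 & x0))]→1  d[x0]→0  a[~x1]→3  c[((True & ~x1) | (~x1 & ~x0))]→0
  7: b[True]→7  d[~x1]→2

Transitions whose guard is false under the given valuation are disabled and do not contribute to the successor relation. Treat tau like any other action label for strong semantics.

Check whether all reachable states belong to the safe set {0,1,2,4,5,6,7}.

Answer: INVARIANT HOLDS

Analysis:
Allowed set {0,1,2,4,5,6,7}
Reachable = {0,1,2,4,5,6,7}
  0: safe
  1: safe
  2: safe
  4: safe
  5: safe
  6: safe
  7: safe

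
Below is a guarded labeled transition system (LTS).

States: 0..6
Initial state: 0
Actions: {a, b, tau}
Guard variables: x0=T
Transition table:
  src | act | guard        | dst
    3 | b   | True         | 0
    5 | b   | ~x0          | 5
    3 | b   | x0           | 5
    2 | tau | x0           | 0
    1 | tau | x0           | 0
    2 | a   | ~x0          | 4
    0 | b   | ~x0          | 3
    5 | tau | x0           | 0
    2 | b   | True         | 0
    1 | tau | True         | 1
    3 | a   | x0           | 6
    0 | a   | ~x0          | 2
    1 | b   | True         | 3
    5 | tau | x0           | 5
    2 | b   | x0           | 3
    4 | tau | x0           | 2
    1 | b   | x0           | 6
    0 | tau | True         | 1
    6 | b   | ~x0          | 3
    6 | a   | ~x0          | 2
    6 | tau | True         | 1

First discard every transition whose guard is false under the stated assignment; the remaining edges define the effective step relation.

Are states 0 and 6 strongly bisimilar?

Answer: BISIMILAR

Working:
Bisimulation quotient by refinement:
  π0 = {{0,1,2,3,4,5,6}}
  π1 = {{0,4,5,6},{1,2},{3}}
  π2 = {{0,4,6},{1},{2},{3},{5}}
  π3 = {{0,6},{1},{2},{3},{4},{5}}
stable after 4 split(s): 6 block(s)
0∈{0,6}, 6∈{0,6}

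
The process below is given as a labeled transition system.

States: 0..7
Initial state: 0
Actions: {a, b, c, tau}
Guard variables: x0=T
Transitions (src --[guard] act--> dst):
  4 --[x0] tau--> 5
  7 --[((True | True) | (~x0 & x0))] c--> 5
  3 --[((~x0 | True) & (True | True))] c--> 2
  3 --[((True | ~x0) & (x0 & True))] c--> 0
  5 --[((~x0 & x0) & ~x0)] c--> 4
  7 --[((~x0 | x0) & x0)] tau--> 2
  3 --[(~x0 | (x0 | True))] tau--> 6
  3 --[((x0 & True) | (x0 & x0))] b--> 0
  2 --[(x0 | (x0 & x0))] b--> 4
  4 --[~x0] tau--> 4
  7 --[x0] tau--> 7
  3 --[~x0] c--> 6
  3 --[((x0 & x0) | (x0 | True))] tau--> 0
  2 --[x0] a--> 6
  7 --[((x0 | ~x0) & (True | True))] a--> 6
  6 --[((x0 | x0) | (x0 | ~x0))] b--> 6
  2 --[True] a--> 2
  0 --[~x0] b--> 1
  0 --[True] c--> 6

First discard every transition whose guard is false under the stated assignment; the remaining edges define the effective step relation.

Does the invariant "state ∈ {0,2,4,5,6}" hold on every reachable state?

Safe = {0,2,4,5,6}
Reachable = {0,6}
  0: ✓
  6: ✓

Answer: INVARIANT HOLDS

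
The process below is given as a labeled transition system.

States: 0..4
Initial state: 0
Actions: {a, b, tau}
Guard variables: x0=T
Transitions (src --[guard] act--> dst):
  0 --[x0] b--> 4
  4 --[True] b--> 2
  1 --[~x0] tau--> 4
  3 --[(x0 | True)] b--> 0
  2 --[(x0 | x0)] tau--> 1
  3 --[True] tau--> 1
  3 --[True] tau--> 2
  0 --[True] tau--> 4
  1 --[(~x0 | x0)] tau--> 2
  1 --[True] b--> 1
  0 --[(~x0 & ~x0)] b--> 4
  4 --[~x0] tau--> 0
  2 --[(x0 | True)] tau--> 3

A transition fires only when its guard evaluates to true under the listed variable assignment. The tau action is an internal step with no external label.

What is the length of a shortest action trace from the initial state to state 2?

BFS to 2:
  depth 0: {0}
  depth 1: {4}
  depth 2: {2}
depth(2)=2, e.g. b·b

Answer: 2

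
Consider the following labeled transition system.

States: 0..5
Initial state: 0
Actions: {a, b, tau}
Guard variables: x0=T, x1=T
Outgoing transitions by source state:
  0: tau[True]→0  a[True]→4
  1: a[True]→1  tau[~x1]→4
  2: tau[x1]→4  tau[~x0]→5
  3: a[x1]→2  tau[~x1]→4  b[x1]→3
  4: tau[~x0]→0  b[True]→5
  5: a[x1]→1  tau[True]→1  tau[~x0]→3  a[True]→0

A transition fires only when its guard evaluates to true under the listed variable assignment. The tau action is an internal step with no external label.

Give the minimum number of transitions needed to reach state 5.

BFS to 5:
  L0 = {0}
  L1 = {4}
  L2 = {5}
depth(5)=2, e.g. a·b

Answer: 2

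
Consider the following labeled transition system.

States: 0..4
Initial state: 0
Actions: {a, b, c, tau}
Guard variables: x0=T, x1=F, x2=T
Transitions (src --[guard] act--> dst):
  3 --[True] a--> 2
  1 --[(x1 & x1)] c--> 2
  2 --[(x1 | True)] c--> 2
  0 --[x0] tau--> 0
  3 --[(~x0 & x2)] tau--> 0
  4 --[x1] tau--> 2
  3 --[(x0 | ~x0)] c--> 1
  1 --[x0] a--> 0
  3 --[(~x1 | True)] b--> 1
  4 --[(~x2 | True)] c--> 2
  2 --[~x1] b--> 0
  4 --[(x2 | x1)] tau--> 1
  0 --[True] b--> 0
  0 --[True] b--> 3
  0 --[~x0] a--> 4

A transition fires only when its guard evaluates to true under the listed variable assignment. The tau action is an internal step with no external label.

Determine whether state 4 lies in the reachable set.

Answer: UNREACHABLE

Working:
Guard filter leaves 11 enabled edge(s).
depth 0: {0}
depth 1: {3}  cumulative {0,3}
depth 2: {1,2}  cumulative {0,1,2,3}
Reachable = {0,1,2,3}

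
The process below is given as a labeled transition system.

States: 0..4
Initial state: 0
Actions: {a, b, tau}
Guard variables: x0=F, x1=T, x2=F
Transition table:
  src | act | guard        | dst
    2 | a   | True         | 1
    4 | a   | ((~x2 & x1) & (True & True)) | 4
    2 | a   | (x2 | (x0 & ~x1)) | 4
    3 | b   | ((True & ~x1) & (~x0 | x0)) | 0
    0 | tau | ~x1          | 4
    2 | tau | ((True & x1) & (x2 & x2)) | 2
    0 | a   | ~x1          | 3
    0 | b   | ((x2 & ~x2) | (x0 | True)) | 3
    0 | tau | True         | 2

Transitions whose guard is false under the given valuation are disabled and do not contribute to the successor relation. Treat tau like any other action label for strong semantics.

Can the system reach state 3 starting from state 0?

Answer: REACHABLE

Working:
Guard filter leaves 4 enabled edge(s).
L0 = {0}
L1 = {2,3}  total {0,2,3}
L2 = {1}  total {0,1,2,3}
Reachable = {0,1,2,3}
witness 3: b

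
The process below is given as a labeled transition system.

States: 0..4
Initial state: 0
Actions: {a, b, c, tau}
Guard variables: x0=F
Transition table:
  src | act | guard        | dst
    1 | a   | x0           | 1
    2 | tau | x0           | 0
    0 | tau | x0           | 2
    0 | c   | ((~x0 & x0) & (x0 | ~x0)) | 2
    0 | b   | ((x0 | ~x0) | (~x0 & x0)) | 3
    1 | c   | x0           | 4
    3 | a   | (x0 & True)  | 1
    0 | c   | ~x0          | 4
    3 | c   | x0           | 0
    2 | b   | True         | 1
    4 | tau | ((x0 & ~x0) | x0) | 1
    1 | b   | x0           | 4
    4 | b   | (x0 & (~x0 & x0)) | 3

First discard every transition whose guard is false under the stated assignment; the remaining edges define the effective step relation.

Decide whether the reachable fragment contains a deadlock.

Answer: DEADLOCK at state 3

Analysis:
Reachable = {0,3,4}
  0: b→3  c→4  [2 out]
  3: ∅  [deadlock]
  4: ∅  [deadlock]
witness 3: b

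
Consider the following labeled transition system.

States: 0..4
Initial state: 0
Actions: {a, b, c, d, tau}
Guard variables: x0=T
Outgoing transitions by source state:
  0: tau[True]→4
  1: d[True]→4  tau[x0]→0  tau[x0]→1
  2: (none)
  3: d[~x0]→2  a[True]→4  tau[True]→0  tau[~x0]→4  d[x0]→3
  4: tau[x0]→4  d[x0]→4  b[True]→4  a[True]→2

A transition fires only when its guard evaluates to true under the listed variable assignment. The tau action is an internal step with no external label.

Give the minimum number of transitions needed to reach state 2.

Breadth-first toward 2:
  Layer 0: {0}
  Layer 1: {4}
  Layer 2: {2}
depth(2)=2, e.g. tau·a

Answer: 2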